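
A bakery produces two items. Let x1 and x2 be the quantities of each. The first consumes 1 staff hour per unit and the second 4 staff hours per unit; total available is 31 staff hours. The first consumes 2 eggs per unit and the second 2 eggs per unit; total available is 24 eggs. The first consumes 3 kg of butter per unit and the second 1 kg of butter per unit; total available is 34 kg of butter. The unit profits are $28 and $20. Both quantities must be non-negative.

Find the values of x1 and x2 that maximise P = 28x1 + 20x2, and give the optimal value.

Feasible corners and P = 28x1 + 20x2:
  (0, 0) → P = 0
  (0, 31/4) → P = 155
  (34/3, 0) → P = 952/3
  (17/3, 19/3) → P = 856/3
  (11, 1) → P = 328

The binding constraints are 2x1 + 2x2 = 24 and 3x1 + x2 = 34.
Solving simultaneously gives x1 = 11, x2 = 1.

x1 = 11, x2 = 1, maximum P = 328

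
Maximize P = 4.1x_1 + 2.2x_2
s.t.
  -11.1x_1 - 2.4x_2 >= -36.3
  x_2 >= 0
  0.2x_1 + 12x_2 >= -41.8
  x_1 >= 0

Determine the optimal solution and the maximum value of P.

x_1 = 0, x_2 = 15.125, maximum P = 33.275

Feasible corners and P = 4.1x_1 + 2.2x_2:
  (121/37, 0) → P = 4961/370
  (0, 121/8) → P = 1331/40
  (0, 0) → P = 0

The binding constraints are -11.1x_1 - 2.4x_2 = -36.3 and x_1 = 0.
Solving simultaneously gives x_1 = 0, x_2 = 121/8.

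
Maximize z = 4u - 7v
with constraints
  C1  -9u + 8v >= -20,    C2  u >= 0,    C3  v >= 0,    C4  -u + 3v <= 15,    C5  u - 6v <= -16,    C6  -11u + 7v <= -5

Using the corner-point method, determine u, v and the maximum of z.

u = 124/23, v = 82/23, maximum z = -78/23

Extreme points and z = 4u - 7v:
  (180/19, 155/19) → z = -365/19
  (124/23, 82/23) → z = -78/23
  (60/13, 85/13) → z = -355/13
  (142/59, 181/59) → z = -699/59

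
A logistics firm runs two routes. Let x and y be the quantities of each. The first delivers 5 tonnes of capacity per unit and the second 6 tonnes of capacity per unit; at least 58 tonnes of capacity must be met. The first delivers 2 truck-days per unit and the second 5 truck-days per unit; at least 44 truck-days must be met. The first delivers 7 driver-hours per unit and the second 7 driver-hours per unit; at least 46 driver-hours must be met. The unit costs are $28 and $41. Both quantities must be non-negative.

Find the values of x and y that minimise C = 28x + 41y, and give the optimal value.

Corner points and C = 28x + 41y:
  (0, 29/3) → C = 1189/3
  (22, 0) → C = 616
  (2, 8) → C = 384
The feasible region is unbounded (it extends along (0, 1), (1, 0)), but C strictly increases along every unbounded feasible direction, so there is no improving ray and the minimum is attained at a vertex.

The optimum lies where 5x + 6y = 58 and 2x + 5y = 44.
Solving simultaneously gives x = 2, y = 8.

x = 2, y = 8, minimum C = 384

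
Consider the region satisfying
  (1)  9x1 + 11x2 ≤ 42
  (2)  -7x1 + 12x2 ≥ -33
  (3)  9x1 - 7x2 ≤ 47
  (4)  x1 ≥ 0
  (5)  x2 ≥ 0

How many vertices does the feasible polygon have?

Pairwise boundary intersections that survive every other constraint:
  (0, 42/11)
  (14/3, 0)
  (0, 0)

3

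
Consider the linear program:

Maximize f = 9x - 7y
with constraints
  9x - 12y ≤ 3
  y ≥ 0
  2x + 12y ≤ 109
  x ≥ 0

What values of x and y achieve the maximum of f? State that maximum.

Corner points and f = 9x - 7y:
  (1/3, 0) → f = 3
  (112/11, 325/44) → f = 1757/44
  (0, 0) → f = 0
  (0, 109/12) → f = -763/12

x = 112/11, y = 325/44, maximum f = 1757/44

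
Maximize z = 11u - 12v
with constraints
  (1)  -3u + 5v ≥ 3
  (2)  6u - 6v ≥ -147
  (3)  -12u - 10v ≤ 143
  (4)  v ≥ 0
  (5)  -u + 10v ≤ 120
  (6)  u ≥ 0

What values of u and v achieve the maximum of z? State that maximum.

Corner points and z = 11u - 12v:
  (114/5, 357/25) → z = 1986/25
  (0, 3/5) → z = -36/5
  (0, 12) → z = -144

The binding constraints are -3u + 5v = 3 and -u + 10v = 120.
Solving simultaneously gives u = 114/5, v = 357/25.

u = 114/5, v = 357/25, maximum z = 1986/25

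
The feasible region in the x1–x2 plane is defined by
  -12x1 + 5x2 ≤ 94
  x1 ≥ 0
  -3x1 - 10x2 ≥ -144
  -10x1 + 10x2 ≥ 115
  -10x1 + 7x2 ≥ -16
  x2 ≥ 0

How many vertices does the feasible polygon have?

3

Of the 15 pairwise boundary intersections, those satisfying every inequality are:
  (0, 72/5)
  (0, 23/2)
  (29/13, 357/26)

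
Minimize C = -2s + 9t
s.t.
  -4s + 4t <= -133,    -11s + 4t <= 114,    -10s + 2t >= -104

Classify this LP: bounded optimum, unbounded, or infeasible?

unbounded

From the feasible point (-247/7, -1919/28), moving in the direction (-2, -10) keeps every constraint satisfied while C decreases without bound.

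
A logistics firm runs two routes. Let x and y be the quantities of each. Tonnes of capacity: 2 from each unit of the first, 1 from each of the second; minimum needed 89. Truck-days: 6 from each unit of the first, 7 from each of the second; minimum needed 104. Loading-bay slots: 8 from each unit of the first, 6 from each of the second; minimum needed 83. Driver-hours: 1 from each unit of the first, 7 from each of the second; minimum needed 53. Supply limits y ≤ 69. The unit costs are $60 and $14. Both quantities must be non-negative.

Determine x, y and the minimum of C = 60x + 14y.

x = 10, y = 69, minimum C = 1566

Extreme points and C = 60x + 14y:
  (53, 0) → C = 3180
  (570/13, 17/13) → C = 34438/13
  (10, 69) → C = 1566
The feasible region is unbounded (it extends along (1, 0)), but C strictly increases along every unbounded feasible direction, so there is no improving ray and the minimum is attained at a vertex.

The optimum lies where 2x + y = 89 and y = 69.
Solving simultaneously gives x = 10, y = 69.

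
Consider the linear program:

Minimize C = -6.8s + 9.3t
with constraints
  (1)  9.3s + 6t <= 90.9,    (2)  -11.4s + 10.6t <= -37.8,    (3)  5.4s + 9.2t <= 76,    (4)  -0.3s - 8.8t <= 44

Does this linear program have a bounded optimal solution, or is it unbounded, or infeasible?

bounded optimum

Vertices and C = -6.8s + 9.3t:
  (3169/443, 3599/886) → C = -96277/8860
  (8866/667, -14549/2668) → C = -3764609/26680
  (28834/4053, 5519/1351) → C = -420911/40530
  (-6688/5175, -8549/1725) → C = -1930387/51750
The feasible region has finitely many vertices and no improving ray; the minimum is -3764609/26680 at (8866/667, -14549/2668).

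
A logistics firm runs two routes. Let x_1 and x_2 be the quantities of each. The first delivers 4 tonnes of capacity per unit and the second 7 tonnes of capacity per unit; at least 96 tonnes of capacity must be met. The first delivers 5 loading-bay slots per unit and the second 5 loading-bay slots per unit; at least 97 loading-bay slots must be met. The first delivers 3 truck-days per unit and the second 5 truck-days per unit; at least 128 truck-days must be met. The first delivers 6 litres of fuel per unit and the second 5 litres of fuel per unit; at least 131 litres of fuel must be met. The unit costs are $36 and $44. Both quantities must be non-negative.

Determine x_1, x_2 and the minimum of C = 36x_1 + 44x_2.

x_1 = 1, x_2 = 25, minimum C = 1136

Corner points and C = 36x_1 + 44x_2:
  (0, 131/5) → C = 5764/5
  (128/3, 0) → C = 1536
  (1, 25) → C = 1136
The feasible region is unbounded (it extends along (0, 1), (1, 0)), but C strictly increases along every unbounded feasible direction, so there is no improving ray and the minimum is attained at a vertex.

The optimum lies where 3x_1 + 5x_2 = 128 and 6x_1 + 5x_2 = 131.
Solving simultaneously gives x_1 = 1, x_2 = 25.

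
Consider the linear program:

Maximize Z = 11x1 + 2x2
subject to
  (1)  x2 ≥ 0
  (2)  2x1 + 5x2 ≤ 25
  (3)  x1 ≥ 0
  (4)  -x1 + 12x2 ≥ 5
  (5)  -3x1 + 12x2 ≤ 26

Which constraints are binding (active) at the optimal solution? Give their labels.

(2) and (4)

Corner points and Z = 11x1 + 2x2:
  (275/29, 35/29) → Z = 3095/29
  (170/39, 127/39) → Z = 708/13
  (0, 5/12) → Z = 5/6
  (0, 13/6) → Z = 13/3

The maximum is at (275/29, 35/29). Substituting into each constraint, equality holds for (2) and (4); the remaining constraints have slack.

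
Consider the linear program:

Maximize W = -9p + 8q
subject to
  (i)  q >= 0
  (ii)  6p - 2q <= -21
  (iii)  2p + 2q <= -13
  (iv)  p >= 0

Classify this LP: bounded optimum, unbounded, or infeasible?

infeasible

The boundaries q = 0 and 2p + 2q = -13 meet at (-13/2, 0), but that point violates p ≥ 0. Every candidate vertex is excluded by some other constraint, so the feasible region is empty.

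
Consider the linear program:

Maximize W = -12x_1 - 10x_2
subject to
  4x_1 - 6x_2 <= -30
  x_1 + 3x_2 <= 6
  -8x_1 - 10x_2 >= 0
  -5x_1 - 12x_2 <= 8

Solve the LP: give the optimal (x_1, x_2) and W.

Vertices and W = -12x_1 - 10x_2:
  (-75/22, 30/11) → W = 150/11
  (-68/13, 59/39) → W = 1858/39
  (-30/7, 24/7) → W = 120/7
  (-32, 38/3) → W = 772/3

The optimum lies where x_1 + 3x_2 = 6 and -5x_1 - 12x_2 = 8.
Solving simultaneously gives x_1 = -32, x_2 = 38/3.

x_1 = -32, x_2 = 38/3, maximum W = 772/3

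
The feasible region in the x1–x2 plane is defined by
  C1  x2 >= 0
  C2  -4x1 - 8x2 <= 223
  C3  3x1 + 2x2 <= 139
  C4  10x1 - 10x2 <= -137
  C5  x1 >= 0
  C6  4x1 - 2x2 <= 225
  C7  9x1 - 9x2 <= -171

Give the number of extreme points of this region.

The feasible vertices (each the meet of two boundaries and inside every other half-plane) are:
  (0, 139/2)
  (101/5, 196/5)
  (0, 19)

3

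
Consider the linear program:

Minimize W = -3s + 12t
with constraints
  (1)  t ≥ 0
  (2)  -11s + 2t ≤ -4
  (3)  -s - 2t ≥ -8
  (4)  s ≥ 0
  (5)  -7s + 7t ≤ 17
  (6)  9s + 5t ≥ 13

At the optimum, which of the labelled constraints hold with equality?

(1) and (3)

Extreme points and W = -3s + 12t:
  (8, 0) → W = -24
  (13/9, 0) → W = -13/3
  (62/63, 215/63) → W = 38
  (46/73, 107/73) → W = 1146/73
  (22/21, 73/21) → W = 270/7

The minimum is at (8, 0). Substituting into each constraint, equality holds for (1) and (3); the remaining constraints have slack.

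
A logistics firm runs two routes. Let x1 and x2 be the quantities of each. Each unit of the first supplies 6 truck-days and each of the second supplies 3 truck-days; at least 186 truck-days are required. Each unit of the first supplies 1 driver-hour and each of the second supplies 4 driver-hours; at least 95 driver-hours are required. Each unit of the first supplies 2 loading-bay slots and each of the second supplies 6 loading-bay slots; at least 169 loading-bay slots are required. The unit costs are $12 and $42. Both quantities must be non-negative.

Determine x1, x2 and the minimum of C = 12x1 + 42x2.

Corner points and C = 12x1 + 42x2:
  (0, 62) → C = 2604
  (95, 0) → C = 1140
  (203/10, 107/5) → C = 5712/5
  (53, 21/2) → C = 1077
The feasible region is unbounded (it extends along (0, 1), (1, 0)), but C strictly increases along every unbounded feasible direction, so there is no improving ray and the minimum is attained at a vertex.

x1 = 53, x2 = 21/2, minimum C = 1077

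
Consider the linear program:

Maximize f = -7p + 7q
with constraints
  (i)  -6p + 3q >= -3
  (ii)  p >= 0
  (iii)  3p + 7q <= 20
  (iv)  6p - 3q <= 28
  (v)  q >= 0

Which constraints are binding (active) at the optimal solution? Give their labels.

(ii) and (iii)

Vertices and f = -7p + 7q:
  (27/17, 37/17) → f = 70/17
  (1/2, 0) → f = -7/2
  (0, 20/7) → f = 20
  (0, 0) → f = 0

The maximum is at (0, 20/7). Substituting into each constraint, equality holds for (ii) and (iii); the remaining constraints have slack.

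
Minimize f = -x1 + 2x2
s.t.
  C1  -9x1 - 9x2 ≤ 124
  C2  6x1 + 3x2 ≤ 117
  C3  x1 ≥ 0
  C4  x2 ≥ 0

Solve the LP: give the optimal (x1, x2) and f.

x1 = 39/2, x2 = 0, minimum f = -39/2

At the optimal vertex, 6x1 + 3x2 = 117 and x2 = 0.
Solving simultaneously gives x1 = 39/2, x2 = 0.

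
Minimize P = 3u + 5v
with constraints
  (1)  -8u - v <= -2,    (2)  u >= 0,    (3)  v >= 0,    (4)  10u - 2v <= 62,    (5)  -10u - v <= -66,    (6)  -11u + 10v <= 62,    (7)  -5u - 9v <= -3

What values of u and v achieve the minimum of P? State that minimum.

u = 97/15, v = 4/3, minimum P = 391/15

The optimum lies where 10u - 2v = 62 and -10u - v = -66.
Solving simultaneously gives u = 97/15, v = 4/3.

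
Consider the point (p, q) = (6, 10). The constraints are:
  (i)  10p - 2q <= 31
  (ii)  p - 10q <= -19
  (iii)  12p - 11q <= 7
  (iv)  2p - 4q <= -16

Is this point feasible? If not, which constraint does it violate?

Constraint (i): 10p - 2q = 40, which is not ≤ 31. All other constraints are satisfied.

not feasible — violates (i)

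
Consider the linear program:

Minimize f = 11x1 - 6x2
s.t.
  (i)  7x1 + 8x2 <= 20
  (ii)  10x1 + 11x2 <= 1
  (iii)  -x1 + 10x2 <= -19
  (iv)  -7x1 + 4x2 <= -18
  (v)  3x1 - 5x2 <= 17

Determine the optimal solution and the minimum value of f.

Extreme points and f = 11x1 - 6x2:
  (73/37, -63/37) → f = 1181/37
  (192/83, -167/83) → f = 3114/83
  (52/33, -115/66) → f = 917/33
  (22/23, -65/23) → f = 632/23

x1 = 22/23, x2 = -65/23, minimum f = 632/23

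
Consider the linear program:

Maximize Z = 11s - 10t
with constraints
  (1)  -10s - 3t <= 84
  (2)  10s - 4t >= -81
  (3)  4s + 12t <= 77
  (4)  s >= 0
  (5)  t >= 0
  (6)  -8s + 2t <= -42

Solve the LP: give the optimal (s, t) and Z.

s = 77/4, t = 0, maximum Z = 847/4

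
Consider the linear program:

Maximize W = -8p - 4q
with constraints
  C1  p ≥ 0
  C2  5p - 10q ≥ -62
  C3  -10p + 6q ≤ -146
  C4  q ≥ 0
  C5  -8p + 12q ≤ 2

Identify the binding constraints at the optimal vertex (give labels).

C3 and C4

Extreme points and W = -8p - 4q:
  (181/5, 243/10) → W = -1934/5
  (73/5, 0) → W = -584/5
  (49/2, 33/2) → W = -262
The feasible region is unbounded (it extends along (2, 1), (1, 0)), but W strictly decreases along every unbounded feasible direction, so there is no improving ray and the maximum is attained at a vertex.

The maximum is at (73/5, 0). Substituting into each constraint, equality holds for C3 and C4; the remaining constraints have slack.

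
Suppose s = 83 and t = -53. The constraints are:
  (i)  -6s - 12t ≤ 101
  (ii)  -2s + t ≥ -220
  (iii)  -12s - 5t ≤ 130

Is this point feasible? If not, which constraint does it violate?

Constraint (i): -6s - 12t = 138, which is not ≤ 101. All other constraints are satisfied.

not feasible — violates (i)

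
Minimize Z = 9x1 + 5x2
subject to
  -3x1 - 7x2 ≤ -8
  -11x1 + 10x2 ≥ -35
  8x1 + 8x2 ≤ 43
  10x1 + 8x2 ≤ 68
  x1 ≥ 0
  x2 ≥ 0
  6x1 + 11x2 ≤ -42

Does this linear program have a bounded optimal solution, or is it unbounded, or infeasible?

infeasible

The boundaries -3x1 - 7x2 = -8 and x1 = 0 meet at (0, 8/7), but that point violates 6x1 + 11x2 ≤ -42. Every candidate vertex is excluded by some other constraint, so the feasible region is empty.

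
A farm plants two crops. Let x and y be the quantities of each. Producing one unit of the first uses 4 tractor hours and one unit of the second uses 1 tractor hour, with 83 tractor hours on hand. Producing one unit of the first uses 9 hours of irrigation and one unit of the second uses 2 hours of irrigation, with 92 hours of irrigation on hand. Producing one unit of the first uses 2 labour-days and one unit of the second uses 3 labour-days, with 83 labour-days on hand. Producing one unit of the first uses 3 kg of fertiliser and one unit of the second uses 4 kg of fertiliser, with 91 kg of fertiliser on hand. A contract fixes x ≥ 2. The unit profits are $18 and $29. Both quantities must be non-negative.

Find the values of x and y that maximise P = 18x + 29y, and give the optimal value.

x = 2, y = 85/4, maximum P = 2609/4

Vertices and P = 18x + 29y:
  (92/9, 0) → P = 184
  (2, 0) → P = 36
  (31/5, 181/10) → P = 1273/2
  (2, 85/4) → P = 2609/4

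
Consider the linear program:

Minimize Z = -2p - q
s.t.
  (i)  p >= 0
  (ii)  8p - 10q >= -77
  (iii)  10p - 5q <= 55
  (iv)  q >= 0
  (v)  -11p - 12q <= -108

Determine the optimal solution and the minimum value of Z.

Vertices and Z = -2p - q:
  (187/12, 121/6) → Z = -154/3
  (78/103, 1711/206) → Z = -2023/206
  (48/7, 19/7) → Z = -115/7

The binding constraints are 8p - 10q = -77 and 10p - 5q = 55.
Solving simultaneously gives p = 187/12, q = 121/6.

p = 187/12, q = 121/6, minimum Z = -154/3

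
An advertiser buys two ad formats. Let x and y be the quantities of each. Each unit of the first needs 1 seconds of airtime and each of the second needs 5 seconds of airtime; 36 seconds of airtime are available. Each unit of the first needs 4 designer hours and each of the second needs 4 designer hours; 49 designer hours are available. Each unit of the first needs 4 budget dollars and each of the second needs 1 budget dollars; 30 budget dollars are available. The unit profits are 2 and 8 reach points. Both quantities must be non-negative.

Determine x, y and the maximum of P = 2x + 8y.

x = 6, y = 6, maximum P = 60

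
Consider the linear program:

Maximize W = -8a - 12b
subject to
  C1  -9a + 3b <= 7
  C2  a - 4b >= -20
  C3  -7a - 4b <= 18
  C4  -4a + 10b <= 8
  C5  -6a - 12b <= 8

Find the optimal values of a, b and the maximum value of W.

a = -6/7, b = -5/21, maximum W = 68/7

Feasible corners and W = -8a - 12b:
  (-23/39, 22/39) → W = -80/39
  (-6/7, -5/21) → W = 68/7
  (28, 12) → W = -368
The feasible region is unbounded (it extends along (2, -1), (4, 1)), but W strictly decreases along every unbounded feasible direction, so there is no improving ray and the maximum is attained at a vertex.

The binding constraints are -9a + 3b = 7 and -6a - 12b = 8.
Solving simultaneously gives a = -6/7, b = -5/21.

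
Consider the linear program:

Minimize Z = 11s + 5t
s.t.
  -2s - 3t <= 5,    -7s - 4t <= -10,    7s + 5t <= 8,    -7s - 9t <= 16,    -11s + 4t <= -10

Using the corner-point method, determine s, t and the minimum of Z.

s = 18/7, t = -2, minimum Z = 128/7

Extreme points and Z = 11s + 5t:
  (50/13, -55/13) → Z = 275/13
  (49/11, -51/11) → Z = 284/11
  (18/7, -2) → Z = 128/7

The optimum lies where -7s - 4t = -10 and 7s + 5t = 8.
Solving simultaneously gives s = 18/7, t = -2.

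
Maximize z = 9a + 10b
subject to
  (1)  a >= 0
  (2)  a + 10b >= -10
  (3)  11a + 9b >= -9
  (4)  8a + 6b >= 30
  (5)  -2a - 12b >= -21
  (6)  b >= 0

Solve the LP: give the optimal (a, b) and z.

a = 21/2, b = 0, maximum z = 189/2

Vertices and z = 9a + 10b:
  (39/14, 9/7) → z = 531/14
  (15/4, 0) → z = 135/4
  (21/2, 0) → z = 189/2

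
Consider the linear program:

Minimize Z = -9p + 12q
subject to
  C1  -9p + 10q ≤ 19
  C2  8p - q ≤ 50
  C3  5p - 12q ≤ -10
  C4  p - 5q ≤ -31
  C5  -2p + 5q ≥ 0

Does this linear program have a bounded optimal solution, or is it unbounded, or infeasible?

bounded optimum

Vertices and Z = -9p + 12q:
  (519/71, 602/71) → Z = 2553/71
  (43/7, 52/7) → Z = 237/7
  (281/39, 298/39) → Z = 349/13
The feasible region has finitely many vertices and no improving ray; the minimum is 349/13 at (281/39, 298/39).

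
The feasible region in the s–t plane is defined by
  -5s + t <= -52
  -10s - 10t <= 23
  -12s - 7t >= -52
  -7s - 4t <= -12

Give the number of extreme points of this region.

3

Pairwise boundary intersections that survive every other constraint:
  (497/60, -127/12)
  (416/47, -364/47)
  (681/50, -398/25)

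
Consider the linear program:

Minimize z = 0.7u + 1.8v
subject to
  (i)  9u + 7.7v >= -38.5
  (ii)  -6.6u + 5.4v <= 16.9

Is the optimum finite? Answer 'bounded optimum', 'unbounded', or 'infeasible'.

From the feasible point (-33803/9942, -1700/1657), moving in the direction (7.7, -9) keeps every constraint satisfied while z decreases without bound.

unbounded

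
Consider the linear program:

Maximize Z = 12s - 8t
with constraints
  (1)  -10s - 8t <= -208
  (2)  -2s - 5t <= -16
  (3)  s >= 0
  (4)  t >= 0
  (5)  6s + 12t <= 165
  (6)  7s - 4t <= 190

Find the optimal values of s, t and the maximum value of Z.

Corner points and Z = 12s - 8t:
  (104/5, 0) → Z = 1248/5
  (49/3, 67/12) → Z = 454/3
  (190/7, 0) → Z = 2280/7
  (245/9, 5/36) → Z = 2930/9

The binding constraints are t = 0 and 7s - 4t = 190.
Solving simultaneously gives s = 190/7, t = 0.

s = 190/7, t = 0, maximum Z = 2280/7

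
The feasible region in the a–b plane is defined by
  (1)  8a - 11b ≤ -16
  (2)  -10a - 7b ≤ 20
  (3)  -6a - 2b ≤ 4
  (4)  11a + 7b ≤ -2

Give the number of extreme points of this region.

3

Pairwise boundary intersections that survive every other constraint:
  (-38/41, 32/41)
  (-134/177, 160/177)
  (-6/5, 8/5)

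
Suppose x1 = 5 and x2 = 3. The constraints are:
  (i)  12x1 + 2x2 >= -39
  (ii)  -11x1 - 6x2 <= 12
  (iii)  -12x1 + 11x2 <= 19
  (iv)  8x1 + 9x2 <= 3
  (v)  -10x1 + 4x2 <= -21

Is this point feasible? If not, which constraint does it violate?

not feasible — violates (iv)

Constraint (iv): 8x1 + 9x2 = 67, which is not ≤ 3. All other constraints are satisfied.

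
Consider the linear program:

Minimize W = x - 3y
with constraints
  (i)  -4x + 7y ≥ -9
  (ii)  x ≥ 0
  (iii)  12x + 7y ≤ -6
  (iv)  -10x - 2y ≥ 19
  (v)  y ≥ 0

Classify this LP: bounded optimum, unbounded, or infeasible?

The boundaries 12x + 7y = -6 and -10x - 2y = 19 meet at (-121/46, 84/23), but that point violates x ≥ 0. Every candidate vertex is excluded by some other constraint, so the feasible region is empty.

infeasible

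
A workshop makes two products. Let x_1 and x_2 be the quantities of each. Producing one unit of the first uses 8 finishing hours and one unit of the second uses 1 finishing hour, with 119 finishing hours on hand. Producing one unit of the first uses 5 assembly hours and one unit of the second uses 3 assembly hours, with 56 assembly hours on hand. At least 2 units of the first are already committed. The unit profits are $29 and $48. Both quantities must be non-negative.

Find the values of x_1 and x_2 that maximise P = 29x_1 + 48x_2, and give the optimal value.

x_1 = 2, x_2 = 46/3, maximum P = 794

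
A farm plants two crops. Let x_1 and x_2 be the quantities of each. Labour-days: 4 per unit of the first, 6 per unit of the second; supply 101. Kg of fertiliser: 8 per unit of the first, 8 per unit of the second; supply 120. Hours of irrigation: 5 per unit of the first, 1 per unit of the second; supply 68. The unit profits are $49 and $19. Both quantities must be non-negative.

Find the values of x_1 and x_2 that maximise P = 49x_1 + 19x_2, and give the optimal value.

x_1 = 53/4, x_2 = 7/4, maximum P = 1365/2

Vertices and P = 49x_1 + 19x_2:
  (0, 0) → P = 0
  (0, 15) → P = 285
  (68/5, 0) → P = 3332/5
  (53/4, 7/4) → P = 1365/2

The binding constraints are 8x_1 + 8x_2 = 120 and 5x_1 + x_2 = 68.
Solving simultaneously gives x_1 = 53/4, x_2 = 7/4.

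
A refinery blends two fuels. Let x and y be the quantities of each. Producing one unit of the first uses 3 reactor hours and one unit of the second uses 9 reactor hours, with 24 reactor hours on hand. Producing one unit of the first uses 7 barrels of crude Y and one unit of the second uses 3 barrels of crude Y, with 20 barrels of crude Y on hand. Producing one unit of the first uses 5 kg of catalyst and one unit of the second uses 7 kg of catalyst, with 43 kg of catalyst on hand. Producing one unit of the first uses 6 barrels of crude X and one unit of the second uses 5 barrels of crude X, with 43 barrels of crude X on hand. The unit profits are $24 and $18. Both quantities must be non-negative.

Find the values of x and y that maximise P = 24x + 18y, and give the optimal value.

x = 2, y = 2, maximum P = 84

Vertices and P = 24x + 18y:
  (0, 0) → P = 0
  (0, 8/3) → P = 48
  (20/7, 0) → P = 480/7
  (2, 2) → P = 84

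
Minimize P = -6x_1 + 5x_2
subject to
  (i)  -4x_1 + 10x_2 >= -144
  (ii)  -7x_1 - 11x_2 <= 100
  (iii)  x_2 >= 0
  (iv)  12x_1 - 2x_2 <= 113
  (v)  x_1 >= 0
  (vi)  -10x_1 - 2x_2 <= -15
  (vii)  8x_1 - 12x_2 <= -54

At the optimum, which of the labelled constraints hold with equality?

(iv) and (vii)

Feasible corners and P = -6x_1 + 5x_2:
  (183/16, 97/8) → P = -8
  (0, 15/2) → P = 75/2
  (9/17, 165/34) → P = 717/34
The feasible region is unbounded (it extends along (0, 1), (1, 6)), but P strictly increases along every unbounded feasible direction, so there is no improving ray and the minimum is attained at a vertex.

The minimum is at (183/16, 97/8). Substituting into each constraint, equality holds for (iv) and (vii); the remaining constraints have slack.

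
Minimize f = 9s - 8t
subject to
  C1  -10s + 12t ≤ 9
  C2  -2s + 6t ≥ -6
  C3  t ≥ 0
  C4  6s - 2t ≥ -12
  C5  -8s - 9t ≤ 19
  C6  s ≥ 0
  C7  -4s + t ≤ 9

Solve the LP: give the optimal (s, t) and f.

The feasible region is unbounded (it extends along (3, 1), (6, 5)), but f strictly increases along every unbounded feasible direction, so there is no improving ray and the minimum is attained at a vertex.

The optimum lies where -10s + 12t = 9 and s = 0.
Solving simultaneously gives s = 0, t = 3/4.

s = 0, t = 3/4, minimum f = -6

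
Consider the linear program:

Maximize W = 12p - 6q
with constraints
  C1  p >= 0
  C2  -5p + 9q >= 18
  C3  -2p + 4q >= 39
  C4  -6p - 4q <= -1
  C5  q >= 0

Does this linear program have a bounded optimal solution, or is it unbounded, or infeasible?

unbounded

From the feasible point (0, 39/4), moving in the direction (9, 5) keeps every constraint satisfied while W increases without bound.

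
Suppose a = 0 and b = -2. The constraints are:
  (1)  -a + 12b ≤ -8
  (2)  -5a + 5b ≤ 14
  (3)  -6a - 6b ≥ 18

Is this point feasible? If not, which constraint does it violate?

not feasible — violates (3)

Constraint (3): -6a - 6b = 12, which is not ≥ 18. All other constraints are satisfied.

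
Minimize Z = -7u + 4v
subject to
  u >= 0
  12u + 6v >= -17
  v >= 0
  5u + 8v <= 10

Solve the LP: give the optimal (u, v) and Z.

Extreme points and Z = -7u + 4v:
  (0, 0) → Z = 0
  (0, 5/4) → Z = 5
  (2, 0) → Z = -14

The optimum lies where v = 0 and 5u + 8v = 10.
Solving simultaneously gives u = 2, v = 0.

u = 2, v = 0, minimum Z = -14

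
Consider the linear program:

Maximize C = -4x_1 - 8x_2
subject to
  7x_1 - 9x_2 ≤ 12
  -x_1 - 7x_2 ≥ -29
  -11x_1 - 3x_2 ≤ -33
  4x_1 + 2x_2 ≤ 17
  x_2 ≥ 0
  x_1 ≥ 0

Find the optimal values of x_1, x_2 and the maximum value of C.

Corner points and C = -4x_1 - 8x_2:
  (111/40, 33/40) → C = -177/10
  (177/50, 71/50) → C = -638/25
  (72/37, 143/37) → C = -1432/37
  (61/26, 99/26) → C = -518/13

x_1 = 111/40, x_2 = 33/40, maximum C = -177/10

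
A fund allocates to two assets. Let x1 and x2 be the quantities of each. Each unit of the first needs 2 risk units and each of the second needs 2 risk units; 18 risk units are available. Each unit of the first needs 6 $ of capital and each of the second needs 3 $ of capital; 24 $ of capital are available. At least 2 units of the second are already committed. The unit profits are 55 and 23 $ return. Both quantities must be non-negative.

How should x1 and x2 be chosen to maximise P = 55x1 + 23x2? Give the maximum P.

Corner points and P = 55x1 + 23x2:
  (0, 8) → P = 184
  (0, 2) → P = 46
  (3, 2) → P = 211

The optimum lies where 6x1 + 3x2 = 24 and x2 = 2.
Solving simultaneously gives x1 = 3, x2 = 2.

x1 = 3, x2 = 2, maximum P = 211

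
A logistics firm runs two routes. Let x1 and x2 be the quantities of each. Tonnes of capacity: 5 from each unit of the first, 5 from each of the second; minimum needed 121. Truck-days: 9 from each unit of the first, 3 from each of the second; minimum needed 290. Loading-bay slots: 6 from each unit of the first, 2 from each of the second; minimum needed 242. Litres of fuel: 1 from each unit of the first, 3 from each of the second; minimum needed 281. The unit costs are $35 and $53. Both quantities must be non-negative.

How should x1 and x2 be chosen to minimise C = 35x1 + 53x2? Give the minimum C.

x1 = 41/4, x2 = 361/4, minimum C = 5142

Corner points and C = 35x1 + 53x2:
  (0, 121) → C = 6413
  (281, 0) → C = 9835
  (41/4, 361/4) → C = 5142
The feasible region is unbounded (it extends along (0, 1), (1, 0)), but C strictly increases along every unbounded feasible direction, so there is no improving ray and the minimum is attained at a vertex.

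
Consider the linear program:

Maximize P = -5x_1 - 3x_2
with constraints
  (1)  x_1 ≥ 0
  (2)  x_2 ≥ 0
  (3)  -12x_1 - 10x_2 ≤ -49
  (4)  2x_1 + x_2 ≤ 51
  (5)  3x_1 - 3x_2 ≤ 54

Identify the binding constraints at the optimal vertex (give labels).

(1) and (3)

Feasible corners and P = -5x_1 - 3x_2:
  (0, 49/10) → P = -147/10
  (0, 51) → P = -153
  (49/12, 0) → P = -245/12
  (18, 0) → P = -90
  (23, 5) → P = -130

The maximum is at (0, 49/10). Substituting into each constraint, equality holds for (1) and (3); the remaining constraints have slack.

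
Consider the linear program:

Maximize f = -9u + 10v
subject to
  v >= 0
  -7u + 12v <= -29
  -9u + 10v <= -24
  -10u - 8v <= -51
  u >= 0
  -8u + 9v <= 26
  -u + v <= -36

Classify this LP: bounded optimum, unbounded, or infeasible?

Corner points and f = -9u + 10v:
  (36, 0) → f = -324
  (403/5, 223/5) → f = -1397/5
The feasible region has finitely many vertices and no improving ray; the maximum is -1397/5 at (403/5, 223/5).

bounded optimum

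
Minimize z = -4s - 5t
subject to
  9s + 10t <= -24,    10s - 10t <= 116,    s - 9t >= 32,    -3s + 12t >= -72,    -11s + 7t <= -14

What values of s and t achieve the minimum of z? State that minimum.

Vertices and z = -4s - 5t:
  (8/7, -24/7) → z = 88/7
  (72/23, -120/23) → z = 312/23
  (-49/46, -169/46) → z = 1041/46
  (-112/37, -250/37) → z = 1698/37

The optimum lies where 9s + 10t = -24 and s - 9t = 32.
Solving simultaneously gives s = 8/7, t = -24/7.

s = 8/7, t = -24/7, minimum z = 88/7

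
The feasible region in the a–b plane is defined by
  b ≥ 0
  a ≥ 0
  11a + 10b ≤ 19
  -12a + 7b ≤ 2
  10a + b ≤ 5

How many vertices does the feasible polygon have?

The feasible vertices (each the meet of two boundaries and inside every other half-plane) are:
  (0, 0)
  (1/2, 0)
  (0, 2/7)
  (33/82, 40/41)

4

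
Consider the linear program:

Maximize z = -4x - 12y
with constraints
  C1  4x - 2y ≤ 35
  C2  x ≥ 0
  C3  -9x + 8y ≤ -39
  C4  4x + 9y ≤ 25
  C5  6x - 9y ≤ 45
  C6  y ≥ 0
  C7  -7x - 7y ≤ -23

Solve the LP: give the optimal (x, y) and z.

x = 13/3, y = 0, maximum z = -52/3

Vertices and z = -4x - 12y:
  (551/113, 69/113) → z = -3032/113
  (13/3, 0) → z = -52/3
  (25/4, 0) → z = -25

The binding constraints are -9x + 8y = -39 and y = 0.
Solving simultaneously gives x = 13/3, y = 0.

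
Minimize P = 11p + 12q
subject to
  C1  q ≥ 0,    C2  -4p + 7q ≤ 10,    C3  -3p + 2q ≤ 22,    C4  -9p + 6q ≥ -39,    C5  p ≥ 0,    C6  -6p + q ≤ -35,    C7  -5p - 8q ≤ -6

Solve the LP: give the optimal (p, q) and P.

p = 19/3, q = 3, minimum P = 317/3

Corner points and P = 11p + 12q:
  (111/13, 82/13) → P = 2205/13
  (255/38, 100/19) → P = 5205/38
  (19/3, 3) → P = 317/3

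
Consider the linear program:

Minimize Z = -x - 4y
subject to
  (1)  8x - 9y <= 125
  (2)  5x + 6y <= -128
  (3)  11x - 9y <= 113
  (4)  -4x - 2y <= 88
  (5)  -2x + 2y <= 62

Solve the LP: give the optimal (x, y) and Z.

At the optimal vertex, 5x + 6y = -128 and -4x - 2y = 88.
Solving simultaneously gives x = -136/7, y = -36/7.

x = -136/7, y = -36/7, minimum Z = 40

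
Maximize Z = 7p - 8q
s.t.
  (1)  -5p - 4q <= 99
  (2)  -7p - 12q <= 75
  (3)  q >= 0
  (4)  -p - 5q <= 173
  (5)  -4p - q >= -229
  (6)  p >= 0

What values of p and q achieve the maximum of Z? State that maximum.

p = 229/4, q = 0, maximum Z = 1603/4

Vertices and Z = 7p - 8q:
  (229/4, 0) → Z = 1603/4
  (0, 0) → Z = 0
  (0, 229) → Z = -1832

At the optimal vertex, q = 0 and -4p - q = -229.
Solving simultaneously gives p = 229/4, q = 0.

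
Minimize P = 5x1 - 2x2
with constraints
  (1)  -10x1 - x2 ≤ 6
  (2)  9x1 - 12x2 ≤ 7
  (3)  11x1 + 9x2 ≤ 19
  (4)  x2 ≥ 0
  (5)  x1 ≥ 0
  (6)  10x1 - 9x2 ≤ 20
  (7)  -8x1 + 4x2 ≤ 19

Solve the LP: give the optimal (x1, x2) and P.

Vertices and P = 5x1 - 2x2:
  (97/71, 94/213) → P = 1267/213
  (7/9, 0) → P = 35/9
  (0, 19/9) → P = -38/9
  (0, 0) → P = 0

The binding constraints are 11x1 + 9x2 = 19 and x1 = 0.
Solving simultaneously gives x1 = 0, x2 = 19/9.

x1 = 0, x2 = 19/9, minimum P = -38/9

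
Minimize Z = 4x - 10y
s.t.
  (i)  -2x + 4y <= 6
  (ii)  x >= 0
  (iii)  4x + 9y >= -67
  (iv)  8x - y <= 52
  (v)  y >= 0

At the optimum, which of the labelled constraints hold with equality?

Extreme points and Z = 4x - 10y:
  (0, 3/2) → Z = -15
  (107/15, 76/15) → Z = -332/15
  (0, 0) → Z = 0
  (13/2, 0) → Z = 26

The minimum is at (107/15, 76/15). Substituting into each constraint, equality holds for (i) and (iv); the remaining constraints have slack.

(i) and (iv)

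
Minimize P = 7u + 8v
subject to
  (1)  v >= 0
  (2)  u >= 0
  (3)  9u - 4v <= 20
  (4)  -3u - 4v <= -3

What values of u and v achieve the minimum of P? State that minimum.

u = 0, v = 3/4, minimum P = 6

Feasible corners and P = 7u + 8v:
  (20/9, 0) → P = 140/9
  (1, 0) → P = 7
  (0, 3/4) → P = 6
The feasible region is unbounded (it extends along (0, 1), (4, 9)), but P strictly increases along every unbounded feasible direction, so there is no improving ray and the minimum is attained at a vertex.

The optimum lies where u = 0 and -3u - 4v = -3.
Solving simultaneously gives u = 0, v = 3/4.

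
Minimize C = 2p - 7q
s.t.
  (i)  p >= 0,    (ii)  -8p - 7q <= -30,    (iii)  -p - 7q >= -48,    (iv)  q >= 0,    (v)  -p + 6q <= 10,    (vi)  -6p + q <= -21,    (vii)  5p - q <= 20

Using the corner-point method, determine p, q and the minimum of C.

Corner points and C = 2p - 7q:
  (15/4, 0) → C = 15/2
  (177/50, 6/25) → C = 27/5
  (4, 0) → C = 8
  (136/35, 81/35) → C = -59/7
  (130/29, 70/29) → C = -230/29

The binding constraints are -p + 6q = 10 and -6p + q = -21.
Solving simultaneously gives p = 136/35, q = 81/35.

p = 136/35, q = 81/35, minimum C = -59/7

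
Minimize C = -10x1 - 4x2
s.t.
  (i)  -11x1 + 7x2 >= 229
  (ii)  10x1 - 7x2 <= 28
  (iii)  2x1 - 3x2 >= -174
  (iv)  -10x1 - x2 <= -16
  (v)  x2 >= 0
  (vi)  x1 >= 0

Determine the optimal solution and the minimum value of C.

x1 = 531/19, x2 = 1456/19, minimum C = -586

Extreme points and C = -10x1 - 4x2:
  (531/19, 1456/19) → C = -586
  (0, 229/7) → C = -916/7
  (0, 58) → C = -232

At the optimal vertex, -11x1 + 7x2 = 229 and 2x1 - 3x2 = -174.
Solving simultaneously gives x1 = 531/19, x2 = 1456/19.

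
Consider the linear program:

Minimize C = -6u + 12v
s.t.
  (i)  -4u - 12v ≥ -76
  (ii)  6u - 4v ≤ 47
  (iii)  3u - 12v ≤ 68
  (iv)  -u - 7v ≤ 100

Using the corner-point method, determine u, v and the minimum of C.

Extreme points and C = -6u + 12v:
  (217/22, 67/22) → C = -249/11
  (73/15, -89/20) → C = -413/5
  (-724/33, -368/33) → C = -24/11
The feasible region is unbounded (it extends along (-3, 1), (-7, 1)), but C strictly increases along every unbounded feasible direction, so there is no improving ray and the minimum is attained at a vertex.

u = 73/15, v = -89/20, minimum C = -413/5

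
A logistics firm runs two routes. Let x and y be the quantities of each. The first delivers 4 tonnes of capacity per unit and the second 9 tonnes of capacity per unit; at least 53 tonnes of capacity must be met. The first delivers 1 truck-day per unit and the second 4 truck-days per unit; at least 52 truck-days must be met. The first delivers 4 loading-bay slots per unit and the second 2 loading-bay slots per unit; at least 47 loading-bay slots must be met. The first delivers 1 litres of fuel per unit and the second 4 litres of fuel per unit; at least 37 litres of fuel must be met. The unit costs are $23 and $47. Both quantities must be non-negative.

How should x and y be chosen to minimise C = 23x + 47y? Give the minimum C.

Vertices and C = 23x + 47y:
  (0, 47/2) → C = 2209/2
  (52, 0) → C = 1196
  (6, 23/2) → C = 1357/2
The feasible region is unbounded (it extends along (0, 1), (1, 0)), but C strictly increases along every unbounded feasible direction, so there is no improving ray and the minimum is attained at a vertex.

The binding constraints are x + 4y = 52 and 4x + 2y = 47.
Solving simultaneously gives x = 6, y = 23/2.

x = 6, y = 23/2, minimum C = 1357/2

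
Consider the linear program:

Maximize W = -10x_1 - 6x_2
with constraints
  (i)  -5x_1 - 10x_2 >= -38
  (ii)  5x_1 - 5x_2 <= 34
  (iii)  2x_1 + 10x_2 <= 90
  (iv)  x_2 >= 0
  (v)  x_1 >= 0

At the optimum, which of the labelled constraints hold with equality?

Extreme points and W = -10x_1 - 6x_2:
  (106/15, 4/15) → W = -1084/15
  (0, 19/5) → W = -114/5
  (34/5, 0) → W = -68
  (0, 0) → W = 0

The maximum is at (0, 0). Substituting into each constraint, equality holds for (iv) and (v); the remaining constraints have slack.

(iv) and (v)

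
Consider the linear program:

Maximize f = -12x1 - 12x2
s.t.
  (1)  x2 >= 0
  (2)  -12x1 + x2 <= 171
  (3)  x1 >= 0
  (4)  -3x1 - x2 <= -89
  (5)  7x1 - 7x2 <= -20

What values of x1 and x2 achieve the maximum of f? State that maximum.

x1 = 603/28, x2 = 683/28, maximum f = -3858/7

Extreme points and f = -12x1 - 12x2:
  (0, 171) → f = -2052
  (0, 89) → f = -1068
  (603/28, 683/28) → f = -3858/7
The feasible region is unbounded (it extends along (1, 12), (1, 1)), but f strictly decreases along every unbounded feasible direction, so there is no improving ray and the maximum is attained at a vertex.

The binding constraints are -3x1 - x2 = -89 and 7x1 - 7x2 = -20.
Solving simultaneously gives x1 = 603/28, x2 = 683/28.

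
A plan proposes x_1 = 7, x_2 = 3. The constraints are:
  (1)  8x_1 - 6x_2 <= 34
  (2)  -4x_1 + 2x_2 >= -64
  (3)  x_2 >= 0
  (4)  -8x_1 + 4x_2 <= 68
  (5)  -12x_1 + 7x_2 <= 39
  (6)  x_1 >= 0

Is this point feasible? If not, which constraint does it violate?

not feasible — violates (1)

Constraint (1): 8x_1 - 6x_2 = 38, which is not ≤ 34. All other constraints are satisfied.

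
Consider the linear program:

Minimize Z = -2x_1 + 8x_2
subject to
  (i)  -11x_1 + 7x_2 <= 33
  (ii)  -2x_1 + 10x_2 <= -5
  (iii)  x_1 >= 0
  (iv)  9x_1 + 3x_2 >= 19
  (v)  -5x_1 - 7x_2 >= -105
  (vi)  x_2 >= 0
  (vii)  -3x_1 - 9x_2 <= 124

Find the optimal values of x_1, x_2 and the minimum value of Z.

Feasible corners and Z = -2x_1 + 8x_2:
  (1085/64, 185/64) → Z = -345/32
  (5/2, 0) → Z = -5
  (21, 0) → Z = -42

x_1 = 21, x_2 = 0, minimum Z = -42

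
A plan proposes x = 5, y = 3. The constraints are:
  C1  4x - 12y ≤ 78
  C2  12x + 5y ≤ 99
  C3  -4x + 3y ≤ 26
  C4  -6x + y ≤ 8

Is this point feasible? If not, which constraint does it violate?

C1: -16 ≤ 78 ✓
C2: 75 ≤ 99 ✓
C3: -11 ≤ 26 ✓
C4: -27 ≤ 8 ✓

feasible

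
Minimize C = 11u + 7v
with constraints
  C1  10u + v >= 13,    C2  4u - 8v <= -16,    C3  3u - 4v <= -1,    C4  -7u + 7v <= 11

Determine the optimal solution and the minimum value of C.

u = 22/21, v = 53/21, minimum C = 613/21

Extreme points and C = 11u + 7v:
  (22/21, 53/21) → C = 613/21
  (80/77, 201/77) → C = 2287/77
  (7, 11/2) → C = 231/2
The feasible region is unbounded (it extends along (1, 1), (4, 3)), but C strictly increases along every unbounded feasible direction, so there is no improving ray and the minimum is attained at a vertex.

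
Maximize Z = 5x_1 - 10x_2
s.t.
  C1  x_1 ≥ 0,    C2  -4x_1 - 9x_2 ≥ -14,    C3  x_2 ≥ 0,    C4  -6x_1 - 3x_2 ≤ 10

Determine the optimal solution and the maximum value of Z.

Vertices and Z = 5x_1 - 10x_2:
  (0, 14/9) → Z = -140/9
  (0, 0) → Z = 0
  (7/2, 0) → Z = 35/2

x_1 = 7/2, x_2 = 0, maximum Z = 35/2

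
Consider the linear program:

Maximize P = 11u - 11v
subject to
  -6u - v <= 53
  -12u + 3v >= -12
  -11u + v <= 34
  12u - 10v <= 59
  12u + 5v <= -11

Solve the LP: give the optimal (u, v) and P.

At the optimal vertex, -11u + v = 34 and 12u - 10v = 59.
Solving simultaneously gives u = -57/14, v = -151/14.

u = -57/14, v = -151/14, maximum P = 517/7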